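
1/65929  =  1/65929 = 0.00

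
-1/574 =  - 1 +573/574 = - 0.00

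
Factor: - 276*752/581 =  - 2^6* 3^1*7^( - 1)*23^1*47^1*83^( - 1) =- 207552/581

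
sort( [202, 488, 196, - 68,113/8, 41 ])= [ -68,113/8, 41,196,202, 488]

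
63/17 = 3+12/17 = 3.71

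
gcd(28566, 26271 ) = 27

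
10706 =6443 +4263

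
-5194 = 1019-6213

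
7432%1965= 1537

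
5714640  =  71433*80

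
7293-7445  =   - 152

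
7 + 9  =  16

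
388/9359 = 388/9359 = 0.04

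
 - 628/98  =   - 7 + 29/49 = -  6.41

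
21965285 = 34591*635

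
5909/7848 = 5909/7848 = 0.75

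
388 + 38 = 426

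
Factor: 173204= 2^2*19^1* 43^1* 53^1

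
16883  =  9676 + 7207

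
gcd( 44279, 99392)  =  1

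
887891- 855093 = 32798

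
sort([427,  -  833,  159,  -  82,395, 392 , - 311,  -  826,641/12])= [ - 833, - 826,  -  311,  -  82, 641/12,159,392,395,427 ]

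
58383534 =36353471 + 22030063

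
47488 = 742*64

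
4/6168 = 1/1542=0.00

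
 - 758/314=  - 3 + 92/157 = - 2.41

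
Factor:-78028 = -2^2*19507^1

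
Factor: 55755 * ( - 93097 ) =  - 3^3*5^1*7^1 * 59^1 * 93097^1 = - 5190623235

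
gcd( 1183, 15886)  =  169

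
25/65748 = 25/65748 =0.00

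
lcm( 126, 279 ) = 3906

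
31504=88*358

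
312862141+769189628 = 1082051769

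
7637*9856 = 75270272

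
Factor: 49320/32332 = 2^1*3^2*5^1*59^( - 1) = 90/59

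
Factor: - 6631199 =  - 23^1 * 288313^1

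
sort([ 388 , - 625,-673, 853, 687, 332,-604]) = [ - 673 ,-625,-604, 332, 388, 687,  853 ]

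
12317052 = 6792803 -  - 5524249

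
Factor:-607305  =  -3^1 * 5^1*40487^1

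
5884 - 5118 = 766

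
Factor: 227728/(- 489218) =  - 2^3 * 43^1*739^( - 1)=- 344/739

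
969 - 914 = 55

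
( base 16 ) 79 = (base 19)67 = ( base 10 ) 121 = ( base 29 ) 45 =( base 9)144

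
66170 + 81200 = 147370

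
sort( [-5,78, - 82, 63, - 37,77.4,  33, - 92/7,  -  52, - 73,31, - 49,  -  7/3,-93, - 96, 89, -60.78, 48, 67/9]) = [ - 96, - 93, - 82, - 73,-60.78,  -  52, - 49, - 37, - 92/7,-5, - 7/3, 67/9, 31,33, 48, 63 , 77.4,78 , 89 ] 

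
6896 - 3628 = 3268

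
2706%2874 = 2706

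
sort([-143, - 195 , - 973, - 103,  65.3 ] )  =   [ -973, - 195, -143,  -  103, 65.3 ] 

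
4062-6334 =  - 2272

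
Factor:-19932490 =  - 2^1  *5^1*23^1*79^1*1097^1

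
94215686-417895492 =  - 323679806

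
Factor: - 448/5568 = -3^(  -  1)*7^1*29^( - 1 ) = - 7/87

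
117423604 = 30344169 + 87079435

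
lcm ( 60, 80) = 240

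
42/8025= 14/2675 = 0.01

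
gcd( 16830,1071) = 153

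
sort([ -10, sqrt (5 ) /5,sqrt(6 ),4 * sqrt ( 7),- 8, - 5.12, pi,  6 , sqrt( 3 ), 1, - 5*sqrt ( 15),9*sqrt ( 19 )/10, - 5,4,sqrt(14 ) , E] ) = [ - 5 *sqrt (15),  -  10, - 8,  -  5.12,  -  5 , sqrt(5)/5, 1, sqrt(3 ),sqrt( 6), E , pi,sqrt(14),9 * sqrt(19) /10, 4, 6,4 *sqrt(7 ) ] 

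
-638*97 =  - 61886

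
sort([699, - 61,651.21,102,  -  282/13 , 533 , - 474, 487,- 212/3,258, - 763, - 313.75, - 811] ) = [ - 811, - 763,-474, - 313.75, - 212/3, - 61, - 282/13, 102,258, 487,533,651.21,699 ] 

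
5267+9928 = 15195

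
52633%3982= 867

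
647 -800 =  -153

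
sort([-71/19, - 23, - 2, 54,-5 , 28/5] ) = [ -23, - 5, - 71/19, - 2, 28/5, 54] 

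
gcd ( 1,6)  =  1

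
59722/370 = 29861/185 = 161.41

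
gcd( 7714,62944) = 14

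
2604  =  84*31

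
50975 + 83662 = 134637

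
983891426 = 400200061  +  583691365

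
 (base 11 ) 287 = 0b101010001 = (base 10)337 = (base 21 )G1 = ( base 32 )AH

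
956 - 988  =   - 32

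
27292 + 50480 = 77772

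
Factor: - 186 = -2^1*3^1*31^1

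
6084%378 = 36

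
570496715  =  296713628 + 273783087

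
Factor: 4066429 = 787^1*5167^1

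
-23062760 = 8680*(-2657) 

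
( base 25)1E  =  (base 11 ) 36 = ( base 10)39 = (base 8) 47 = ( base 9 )43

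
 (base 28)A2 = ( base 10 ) 282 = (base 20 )E2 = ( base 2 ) 100011010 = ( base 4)10122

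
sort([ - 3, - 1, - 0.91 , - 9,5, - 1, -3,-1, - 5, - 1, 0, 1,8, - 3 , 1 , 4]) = [ - 9,  -  5 , - 3,-3, - 3, - 1,-1, - 1, - 1,  -  0.91, 0, 1  ,  1,4 , 5,  8 ]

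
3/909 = 1/303 = 0.00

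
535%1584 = 535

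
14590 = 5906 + 8684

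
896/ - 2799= - 896/2799 = -0.32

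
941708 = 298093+643615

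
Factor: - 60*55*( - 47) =155100 = 2^2*3^1*5^2*11^1*47^1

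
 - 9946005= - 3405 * 2921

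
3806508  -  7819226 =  - 4012718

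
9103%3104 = 2895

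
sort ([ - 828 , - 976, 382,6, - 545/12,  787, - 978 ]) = [-978, - 976,-828, - 545/12, 6 , 382,787]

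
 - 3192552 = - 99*32248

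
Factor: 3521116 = 2^2*23^1 * 38273^1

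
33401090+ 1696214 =35097304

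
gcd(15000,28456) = 8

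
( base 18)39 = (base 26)2B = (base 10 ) 63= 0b111111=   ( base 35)1s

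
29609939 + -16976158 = 12633781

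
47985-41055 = 6930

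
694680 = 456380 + 238300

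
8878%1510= 1328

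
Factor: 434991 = 3^1*61^1 * 2377^1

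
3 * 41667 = 125001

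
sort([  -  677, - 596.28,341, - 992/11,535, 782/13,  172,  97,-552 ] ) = [ - 677,  -  596.28, - 552,  -  992/11,782/13,97,172,  341,535 ]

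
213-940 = -727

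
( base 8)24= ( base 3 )202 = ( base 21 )K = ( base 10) 20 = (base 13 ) 17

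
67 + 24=91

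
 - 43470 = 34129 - 77599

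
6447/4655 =921/665 = 1.38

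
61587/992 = 61587/992  =  62.08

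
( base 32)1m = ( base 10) 54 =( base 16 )36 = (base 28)1q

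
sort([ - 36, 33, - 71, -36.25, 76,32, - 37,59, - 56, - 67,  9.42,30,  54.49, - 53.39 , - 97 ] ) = [ - 97,-71, - 67, - 56, - 53.39,- 37, - 36.25, - 36,  9.42,  30 , 32, 33,54.49,59,76] 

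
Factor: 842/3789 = 2/9 = 2^1 * 3^(- 2 ) 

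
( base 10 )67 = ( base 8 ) 103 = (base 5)232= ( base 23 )2l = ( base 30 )27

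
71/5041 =1/71  =  0.01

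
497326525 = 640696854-143370329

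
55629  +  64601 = 120230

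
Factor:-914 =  - 2^1*457^1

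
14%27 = 14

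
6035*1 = 6035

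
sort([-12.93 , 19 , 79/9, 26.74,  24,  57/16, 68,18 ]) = [ - 12.93, 57/16, 79/9,18,19,24,26.74, 68 ] 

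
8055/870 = 9+ 15/58= 9.26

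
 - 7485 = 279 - 7764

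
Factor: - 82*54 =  - 4428 = -  2^2*3^3*41^1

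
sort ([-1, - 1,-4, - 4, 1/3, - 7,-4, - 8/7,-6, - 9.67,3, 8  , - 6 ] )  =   [- 9.67, - 7, - 6, - 6, - 4, - 4, - 4, - 8/7,- 1 , - 1, 1/3,3, 8 ] 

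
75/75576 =25/25192  =  0.00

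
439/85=5 + 14/85 = 5.16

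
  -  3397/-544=3397/544 =6.24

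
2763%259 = 173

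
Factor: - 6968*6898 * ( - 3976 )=2^7*7^1*13^1*67^1*71^1*3449^1 = 191107489664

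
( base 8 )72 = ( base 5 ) 213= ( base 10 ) 58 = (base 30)1s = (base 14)42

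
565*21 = 11865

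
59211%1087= 513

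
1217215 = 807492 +409723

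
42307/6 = 42307/6 = 7051.17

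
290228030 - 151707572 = 138520458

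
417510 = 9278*45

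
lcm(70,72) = 2520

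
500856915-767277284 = -266420369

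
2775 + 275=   3050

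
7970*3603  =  28715910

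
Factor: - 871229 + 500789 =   -  370440 = - 2^3*3^3*5^1*7^3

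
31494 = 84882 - 53388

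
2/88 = 1/44 = 0.02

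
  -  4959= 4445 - 9404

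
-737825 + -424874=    - 1162699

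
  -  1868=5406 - 7274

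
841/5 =841/5 = 168.20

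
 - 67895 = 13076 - 80971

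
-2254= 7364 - 9618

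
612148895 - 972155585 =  - 360006690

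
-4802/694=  - 7+28/347 = - 6.92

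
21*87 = 1827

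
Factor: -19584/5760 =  - 17/5 = - 5^ ( - 1)*17^1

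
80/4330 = 8/433 = 0.02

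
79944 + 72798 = 152742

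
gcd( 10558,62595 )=1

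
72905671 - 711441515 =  - 638535844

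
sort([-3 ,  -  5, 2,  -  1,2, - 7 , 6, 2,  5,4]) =[-7,  -  5, - 3, - 1,2, 2,2,4,  5,6 ]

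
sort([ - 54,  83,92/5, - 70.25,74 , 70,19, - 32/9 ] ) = [ - 70.25 ,-54, - 32/9, 92/5, 19,70,74,83] 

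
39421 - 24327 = 15094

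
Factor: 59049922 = 2^1 * 41^1*43^1*16747^1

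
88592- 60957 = 27635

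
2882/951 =3 + 29/951 = 3.03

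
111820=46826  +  64994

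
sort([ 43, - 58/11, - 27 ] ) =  [ - 27, - 58/11, 43 ] 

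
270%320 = 270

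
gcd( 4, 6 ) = 2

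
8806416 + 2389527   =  11195943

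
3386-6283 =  - 2897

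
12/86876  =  3/21719  =  0.00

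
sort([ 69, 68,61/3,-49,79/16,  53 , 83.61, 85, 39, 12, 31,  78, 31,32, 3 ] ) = [  -  49,3,  79/16, 12,61/3 , 31,31, 32, 39, 53, 68,69,  78,  83.61, 85 ] 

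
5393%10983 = 5393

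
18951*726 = 13758426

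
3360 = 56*60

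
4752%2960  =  1792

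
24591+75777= 100368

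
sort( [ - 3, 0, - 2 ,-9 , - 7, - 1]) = [  -  9, - 7  , - 3, - 2, -1,0 ]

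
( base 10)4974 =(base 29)5QF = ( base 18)F66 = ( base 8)11556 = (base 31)55e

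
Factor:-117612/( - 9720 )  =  2^(-1 )*5^(-1)*11^2 = 121/10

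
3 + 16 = 19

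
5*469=2345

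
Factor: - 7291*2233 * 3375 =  -3^3 * 5^3 * 7^1*11^1*23^1*29^1 * 317^1 = -54947710125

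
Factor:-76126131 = - 3^2*29^1 * 37^1*7883^1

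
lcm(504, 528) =11088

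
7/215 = 7/215 = 0.03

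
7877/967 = 7877/967 = 8.15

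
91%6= 1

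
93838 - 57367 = 36471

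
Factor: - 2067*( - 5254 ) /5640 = 1810003/940 = 2^( - 2)*5^( - 1)*13^1*37^1*47^( - 1 )*53^1*71^1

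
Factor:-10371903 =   -  3^1*3457301^1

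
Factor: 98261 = 97^1*1013^1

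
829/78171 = 829/78171 = 0.01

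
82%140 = 82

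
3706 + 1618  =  5324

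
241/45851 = 241/45851 = 0.01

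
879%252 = 123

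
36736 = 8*4592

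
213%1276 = 213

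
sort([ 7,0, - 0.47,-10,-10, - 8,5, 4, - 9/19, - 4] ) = [ - 10,-10, - 8,-4, -9/19, - 0.47,  0, 4, 5, 7 ]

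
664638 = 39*17042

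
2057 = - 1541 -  - 3598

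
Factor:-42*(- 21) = 2^1*3^2*7^2 = 882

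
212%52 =4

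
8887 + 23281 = 32168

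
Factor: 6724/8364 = 3^ ( - 1)*17^( - 1 )*41^1=41/51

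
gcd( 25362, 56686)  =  2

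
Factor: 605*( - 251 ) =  -5^1 * 11^2*251^1 = - 151855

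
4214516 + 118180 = 4332696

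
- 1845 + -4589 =-6434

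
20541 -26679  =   - 6138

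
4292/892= 4 + 181/223=4.81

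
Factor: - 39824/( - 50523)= 2^4 *3^( - 1)*11^ ( - 1)*19^1*131^1 * 1531^( - 1)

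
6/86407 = 6/86407 = 0.00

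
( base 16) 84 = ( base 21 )66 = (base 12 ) b0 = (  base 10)132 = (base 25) 57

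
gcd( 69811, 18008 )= 1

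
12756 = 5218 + 7538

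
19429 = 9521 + 9908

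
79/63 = 1+16/63 =1.25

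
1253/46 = 27 + 11/46 = 27.24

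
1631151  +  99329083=100960234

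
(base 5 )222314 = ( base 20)jbe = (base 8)17232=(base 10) 7834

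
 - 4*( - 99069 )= 396276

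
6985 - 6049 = 936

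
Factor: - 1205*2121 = -3^1*5^1*7^1*101^1* 241^1 = - 2555805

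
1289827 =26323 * 49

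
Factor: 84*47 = 3948= 2^2*3^1*7^1*47^1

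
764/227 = 764/227=3.37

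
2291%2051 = 240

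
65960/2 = 32980 = 32980.00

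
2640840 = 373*7080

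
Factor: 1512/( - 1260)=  - 2^1*3^1*5^ (  -  1) = - 6/5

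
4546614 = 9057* 502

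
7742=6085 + 1657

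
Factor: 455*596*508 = 2^4*5^1*7^1 * 13^1*127^1*149^1 = 137759440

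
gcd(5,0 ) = 5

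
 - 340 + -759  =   - 1099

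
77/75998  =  77/75998=0.00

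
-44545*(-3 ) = 133635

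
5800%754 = 522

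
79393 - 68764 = 10629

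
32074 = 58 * 553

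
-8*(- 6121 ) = 48968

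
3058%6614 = 3058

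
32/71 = 32/71 = 0.45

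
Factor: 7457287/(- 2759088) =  - 2^ (- 4 ) * 3^( - 1 )*47^( - 1 )*1223^ ( - 1) * 7457287^1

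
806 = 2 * 403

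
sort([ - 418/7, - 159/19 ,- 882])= [ - 882, - 418/7,  -  159/19 ]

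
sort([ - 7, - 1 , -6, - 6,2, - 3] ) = [- 7, - 6, - 6, - 3, - 1 , 2 ] 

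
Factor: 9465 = 3^1*5^1 * 631^1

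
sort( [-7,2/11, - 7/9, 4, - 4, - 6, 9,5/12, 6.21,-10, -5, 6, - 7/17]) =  [ - 10, - 7, - 6, -5, - 4, - 7/9,  -  7/17, 2/11, 5/12,4,6,6.21,9]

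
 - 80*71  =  -5680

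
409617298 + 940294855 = 1349912153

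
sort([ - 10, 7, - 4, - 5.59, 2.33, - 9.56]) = [-10, - 9.56,  -  5.59, - 4,2.33, 7] 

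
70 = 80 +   -  10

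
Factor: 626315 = 5^1*229^1*547^1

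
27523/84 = 27523/84=327.65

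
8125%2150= 1675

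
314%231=83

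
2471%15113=2471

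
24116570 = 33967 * 710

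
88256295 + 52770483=141026778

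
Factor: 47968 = 2^5*1499^1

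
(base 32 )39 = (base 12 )89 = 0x69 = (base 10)105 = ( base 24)49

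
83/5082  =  83/5082 = 0.02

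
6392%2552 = 1288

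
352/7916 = 88/1979 = 0.04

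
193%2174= 193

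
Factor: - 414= -2^1 *3^2 * 23^1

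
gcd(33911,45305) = 1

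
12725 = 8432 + 4293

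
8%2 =0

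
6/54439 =6/54439 = 0.00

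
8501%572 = 493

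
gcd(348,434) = 2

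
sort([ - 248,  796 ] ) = [ - 248,796]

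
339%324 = 15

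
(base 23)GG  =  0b110000000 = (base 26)ek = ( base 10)384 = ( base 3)112020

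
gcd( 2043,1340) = 1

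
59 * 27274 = 1609166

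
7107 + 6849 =13956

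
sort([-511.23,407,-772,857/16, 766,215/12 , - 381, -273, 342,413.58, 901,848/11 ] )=[-772, - 511.23, - 381, - 273, 215/12,857/16,  848/11, 342,407,413.58, 766,901] 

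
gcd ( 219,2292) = 3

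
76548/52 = 19137/13 = 1472.08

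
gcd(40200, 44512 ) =8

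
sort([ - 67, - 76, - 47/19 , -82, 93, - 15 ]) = [ - 82, - 76,-67 , - 15, - 47/19,93]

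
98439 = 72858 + 25581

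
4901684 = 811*6044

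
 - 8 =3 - 11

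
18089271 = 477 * 37923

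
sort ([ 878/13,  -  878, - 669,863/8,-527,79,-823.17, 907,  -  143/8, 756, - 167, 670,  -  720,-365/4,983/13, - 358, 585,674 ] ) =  [ - 878,- 823.17,  -  720 , -669,-527, - 358, - 167 ,-365/4,-143/8, 878/13, 983/13, 79, 863/8,585, 670,674,756 , 907] 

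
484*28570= 13827880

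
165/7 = 23+4/7 = 23.57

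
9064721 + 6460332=15525053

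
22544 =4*5636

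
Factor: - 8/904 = -1/113 = - 113^(-1 ) 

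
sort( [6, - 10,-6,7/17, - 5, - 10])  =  [ - 10, - 10 , - 6, - 5,7/17,6]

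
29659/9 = 3295 + 4/9 =3295.44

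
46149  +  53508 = 99657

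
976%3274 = 976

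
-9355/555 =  - 1871/111=- 16.86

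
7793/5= 7793/5 = 1558.60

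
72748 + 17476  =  90224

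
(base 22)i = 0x12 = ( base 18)10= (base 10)18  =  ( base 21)I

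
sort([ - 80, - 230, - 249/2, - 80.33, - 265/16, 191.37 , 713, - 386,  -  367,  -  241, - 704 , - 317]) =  [ - 704, - 386, - 367, - 317 , - 241 , - 230, - 249/2, - 80.33 , - 80 , - 265/16,191.37, 713]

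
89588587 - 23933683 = 65654904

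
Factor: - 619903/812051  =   - 229^1*2707^1*812051^(-1)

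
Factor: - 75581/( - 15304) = 2^ (-3) * 11^1*1913^( - 1)*6871^1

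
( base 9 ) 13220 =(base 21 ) k53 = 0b10001011100000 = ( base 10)8928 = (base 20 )1268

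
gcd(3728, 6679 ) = 1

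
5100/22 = 2550/11= 231.82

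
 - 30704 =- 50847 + 20143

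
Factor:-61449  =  - 3^1*20483^1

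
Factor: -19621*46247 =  - 7^1 * 103^1*449^1*2803^1 =-907412387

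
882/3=294= 294.00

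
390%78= 0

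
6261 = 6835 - 574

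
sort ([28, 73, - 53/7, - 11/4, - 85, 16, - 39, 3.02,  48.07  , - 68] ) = [  -  85, - 68 ,- 39,  -  53/7, - 11/4, 3.02, 16, 28, 48.07, 73] 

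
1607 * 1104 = 1774128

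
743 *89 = 66127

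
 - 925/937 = - 1 + 12/937 = - 0.99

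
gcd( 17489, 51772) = 1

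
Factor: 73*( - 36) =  -2628 = - 2^2*3^2*73^1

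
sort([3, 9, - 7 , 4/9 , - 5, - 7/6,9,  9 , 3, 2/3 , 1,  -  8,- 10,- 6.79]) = [ - 10,  -  8, - 7,- 6.79, - 5,  -  7/6, 4/9,2/3, 1 , 3, 3, 9,9,9]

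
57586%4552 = 2962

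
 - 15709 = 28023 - 43732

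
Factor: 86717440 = 2^10*5^1 *16937^1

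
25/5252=25/5252= 0.00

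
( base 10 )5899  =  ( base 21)d7j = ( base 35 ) 4sj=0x170b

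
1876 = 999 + 877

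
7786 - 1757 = 6029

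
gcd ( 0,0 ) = 0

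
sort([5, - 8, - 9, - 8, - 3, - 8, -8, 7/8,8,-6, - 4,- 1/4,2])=[  -  9  , - 8, - 8,-8, - 8, - 6, - 4, - 3 ,-1/4,7/8,2,  5, 8]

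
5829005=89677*65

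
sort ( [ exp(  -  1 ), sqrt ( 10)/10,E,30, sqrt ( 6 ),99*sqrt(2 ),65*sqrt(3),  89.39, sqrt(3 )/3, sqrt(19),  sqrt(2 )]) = [sqrt(10)/10,exp( - 1 ), sqrt (3 )/3,sqrt(2 ), sqrt(6 ), E,sqrt(19),30, 89.39, 65*sqrt( 3), 99*sqrt(2)] 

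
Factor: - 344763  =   - 3^3*113^2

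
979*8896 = 8709184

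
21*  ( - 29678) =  - 623238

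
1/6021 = 1/6021=0.00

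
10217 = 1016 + 9201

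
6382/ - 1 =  - 6382/1 = - 6382.00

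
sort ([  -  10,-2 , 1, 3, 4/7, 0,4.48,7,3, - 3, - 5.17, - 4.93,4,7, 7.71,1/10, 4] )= [ -10, - 5.17, - 4.93, - 3, -2, 0,  1/10, 4/7,1 , 3,3, 4, 4, 4.48,7,7,7.71]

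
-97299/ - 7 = 13899 + 6/7 = 13899.86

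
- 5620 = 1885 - 7505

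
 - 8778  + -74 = - 8852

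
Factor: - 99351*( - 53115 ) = 3^3*5^1*7^1 * 19^1*83^1*3541^1 = 5277028365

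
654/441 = 218/147 = 1.48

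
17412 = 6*2902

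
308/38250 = 154/19125 = 0.01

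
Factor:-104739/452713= - 3^1*19^( - 1)*23827^( - 1) * 34913^1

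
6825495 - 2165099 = 4660396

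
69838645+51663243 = 121501888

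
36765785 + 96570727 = 133336512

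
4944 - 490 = 4454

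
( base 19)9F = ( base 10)186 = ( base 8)272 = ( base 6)510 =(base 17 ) ag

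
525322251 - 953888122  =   - 428565871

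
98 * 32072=3143056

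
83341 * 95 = 7917395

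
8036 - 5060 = 2976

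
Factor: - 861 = -3^1*7^1*41^1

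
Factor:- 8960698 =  - 2^1*89^1*50341^1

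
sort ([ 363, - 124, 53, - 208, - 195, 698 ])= [-208, - 195,-124, 53 , 363,698 ] 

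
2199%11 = 10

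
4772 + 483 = 5255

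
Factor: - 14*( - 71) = 994 = 2^1*7^1*71^1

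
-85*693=  -  58905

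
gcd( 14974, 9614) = 2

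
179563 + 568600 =748163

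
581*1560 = 906360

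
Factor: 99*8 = 2^3*  3^2 * 11^1=792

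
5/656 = 5/656 = 0.01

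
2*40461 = 80922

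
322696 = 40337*8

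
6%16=6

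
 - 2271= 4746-7017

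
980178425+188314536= 1168492961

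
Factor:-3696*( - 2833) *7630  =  2^5*3^1*5^1*7^2*11^1*109^1*2833^1 = 79891959840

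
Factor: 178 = 2^1*89^1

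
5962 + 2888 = 8850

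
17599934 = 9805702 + 7794232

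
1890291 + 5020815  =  6911106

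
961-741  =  220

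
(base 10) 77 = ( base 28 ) 2l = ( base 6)205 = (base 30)2H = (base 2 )1001101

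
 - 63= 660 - 723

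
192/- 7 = -28 + 4/7  =  - 27.43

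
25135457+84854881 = 109990338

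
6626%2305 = 2016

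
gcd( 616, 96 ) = 8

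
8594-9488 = - 894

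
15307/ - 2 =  - 15307/2= - 7653.50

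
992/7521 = 992/7521 = 0.13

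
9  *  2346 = 21114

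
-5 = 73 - 78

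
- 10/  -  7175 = 2/1435 = 0.00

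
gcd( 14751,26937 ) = 9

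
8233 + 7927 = 16160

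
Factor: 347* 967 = 347^1 * 967^1 = 335549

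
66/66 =1 = 1.00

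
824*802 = 660848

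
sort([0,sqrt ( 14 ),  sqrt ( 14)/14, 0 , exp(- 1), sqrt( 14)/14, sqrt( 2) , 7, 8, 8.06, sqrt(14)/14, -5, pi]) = [  -  5, 0, 0, sqrt(14 ) /14, sqrt( 14 ) /14, sqrt(14 ) /14, exp ( - 1 ) , sqrt ( 2 ),pi, sqrt(14), 7, 8,8.06] 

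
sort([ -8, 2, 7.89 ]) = [ - 8,2,7.89]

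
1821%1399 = 422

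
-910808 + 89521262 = 88610454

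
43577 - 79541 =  - 35964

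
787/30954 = 787/30954 = 0.03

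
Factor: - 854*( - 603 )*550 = 283229100 =2^2*3^2*  5^2*7^1 *11^1*61^1*67^1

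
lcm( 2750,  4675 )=46750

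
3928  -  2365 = 1563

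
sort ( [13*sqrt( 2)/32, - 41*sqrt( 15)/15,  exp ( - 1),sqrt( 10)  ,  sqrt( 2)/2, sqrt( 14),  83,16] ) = [ - 41 * sqrt( 15)/15,exp(  -  1),13*sqrt (2 )/32,sqrt( 2)/2, sqrt( 10 ),sqrt( 14 ), 16, 83 ] 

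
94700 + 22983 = 117683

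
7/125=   7/125 = 0.06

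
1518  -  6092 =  - 4574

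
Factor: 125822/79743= 2^1 * 3^(-1)*19^( - 1)*  53^1*1187^1*1399^(-1)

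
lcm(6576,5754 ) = 46032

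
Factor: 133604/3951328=33401/987832 = 2^( - 3)*127^1*263^1*123479^(  -  1)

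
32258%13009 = 6240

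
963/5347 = 963/5347=0.18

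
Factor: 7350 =2^1*3^1*5^2 * 7^2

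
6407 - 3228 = 3179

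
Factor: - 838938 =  - 2^1 * 3^1*37^1 * 3779^1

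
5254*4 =21016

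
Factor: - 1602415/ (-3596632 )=2^(- 3)*5^1*13^( - 1 )*34583^( - 1)*320483^1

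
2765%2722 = 43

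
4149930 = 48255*86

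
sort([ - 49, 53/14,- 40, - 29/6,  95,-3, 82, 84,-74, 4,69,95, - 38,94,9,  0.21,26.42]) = [-74, - 49 ,-40 ,  -  38,-29/6, - 3, 0.21, 53/14,4, 9,26.42,  69,82,84,  94, 95,95]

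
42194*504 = 21265776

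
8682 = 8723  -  41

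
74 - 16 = 58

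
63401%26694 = 10013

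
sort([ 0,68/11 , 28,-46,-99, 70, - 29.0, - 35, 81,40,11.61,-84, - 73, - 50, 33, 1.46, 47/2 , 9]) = [-99,-84,-73 ,-50, - 46, - 35,-29.0 , 0 , 1.46 , 68/11, 9, 11.61,  47/2, 28, 33,40,70, 81 ] 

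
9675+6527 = 16202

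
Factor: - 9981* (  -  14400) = 2^6* 3^4 * 5^2*1109^1 = 143726400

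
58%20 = 18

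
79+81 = 160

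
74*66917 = 4951858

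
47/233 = 47/233 = 0.20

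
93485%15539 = 251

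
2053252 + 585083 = 2638335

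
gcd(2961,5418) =63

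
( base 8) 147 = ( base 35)2X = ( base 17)61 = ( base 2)1100111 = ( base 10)103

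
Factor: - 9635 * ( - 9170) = 2^1*5^2*7^1*41^1 * 47^1*131^1 = 88352950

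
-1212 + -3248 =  - 4460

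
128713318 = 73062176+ 55651142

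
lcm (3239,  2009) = 158711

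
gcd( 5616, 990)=18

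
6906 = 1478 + 5428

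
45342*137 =6211854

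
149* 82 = 12218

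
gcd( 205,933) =1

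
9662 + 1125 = 10787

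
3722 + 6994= 10716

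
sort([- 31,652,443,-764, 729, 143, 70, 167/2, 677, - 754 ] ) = [ - 764,-754 ,-31, 70, 167/2, 143, 443, 652, 677, 729]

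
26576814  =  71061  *374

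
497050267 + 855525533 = 1352575800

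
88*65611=5773768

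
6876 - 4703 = 2173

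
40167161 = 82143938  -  41976777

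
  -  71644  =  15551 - 87195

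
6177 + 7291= 13468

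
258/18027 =86/6009 = 0.01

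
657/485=1 + 172/485 = 1.35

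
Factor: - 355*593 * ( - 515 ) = 5^2*71^1*103^1 * 593^1 =108415225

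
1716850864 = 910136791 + 806714073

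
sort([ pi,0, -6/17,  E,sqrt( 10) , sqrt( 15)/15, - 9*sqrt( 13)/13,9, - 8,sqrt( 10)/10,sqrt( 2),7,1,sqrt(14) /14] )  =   [ - 8,  -  9*sqrt(13 )/13, -6/17, 0,sqrt( 15 ) /15,sqrt( 14) /14, sqrt( 10)/10, 1,  sqrt( 2 ) , E, pi, sqrt( 10),7,  9] 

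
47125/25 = 1885 = 1885.00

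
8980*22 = 197560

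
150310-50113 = 100197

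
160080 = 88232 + 71848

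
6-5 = 1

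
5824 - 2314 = 3510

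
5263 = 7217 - 1954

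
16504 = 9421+7083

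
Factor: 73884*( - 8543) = -2^2*3^1*47^1*131^1*8543^1 = - 631191012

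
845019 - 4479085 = -3634066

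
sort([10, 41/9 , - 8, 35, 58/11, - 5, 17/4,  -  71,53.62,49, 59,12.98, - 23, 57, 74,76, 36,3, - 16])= [ - 71,-23, - 16, - 8 , - 5, 3,17/4,41/9, 58/11,  10,12.98, 35, 36,49,53.62,57,59, 74,76 ] 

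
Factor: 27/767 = 3^3 * 13^( - 1) * 59^( - 1 ) 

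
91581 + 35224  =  126805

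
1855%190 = 145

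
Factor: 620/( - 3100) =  - 1/5 = - 5^( - 1)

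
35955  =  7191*5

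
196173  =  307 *639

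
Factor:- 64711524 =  - 2^2 * 3^1 * 5392627^1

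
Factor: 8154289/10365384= 2^( - 3 )*3^( - 1)*11^1 *13^1 * 127^1*449^1*431891^( - 1) 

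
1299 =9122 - 7823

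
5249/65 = 80 + 49/65 = 80.75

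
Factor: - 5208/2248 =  - 651/281=- 3^1*7^1*31^1 * 281^ (- 1)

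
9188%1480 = 308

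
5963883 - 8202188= - 2238305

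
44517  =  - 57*( - 781)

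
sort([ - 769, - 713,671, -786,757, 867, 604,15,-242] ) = [ - 786, -769, - 713, - 242,  15, 604,671, 757, 867]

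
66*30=1980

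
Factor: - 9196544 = - 2^10 *7^1*1283^1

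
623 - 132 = 491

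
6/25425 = 2/8475 = 0.00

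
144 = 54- - 90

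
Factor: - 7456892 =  - 2^2 * 19^1*59^1*1663^1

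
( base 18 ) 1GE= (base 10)626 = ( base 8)1162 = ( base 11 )51a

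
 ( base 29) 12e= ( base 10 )913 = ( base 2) 1110010001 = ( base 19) 2A1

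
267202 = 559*478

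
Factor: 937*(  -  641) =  - 641^1*937^1 = - 600617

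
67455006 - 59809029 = 7645977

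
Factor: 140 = 2^2*5^1*7^1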